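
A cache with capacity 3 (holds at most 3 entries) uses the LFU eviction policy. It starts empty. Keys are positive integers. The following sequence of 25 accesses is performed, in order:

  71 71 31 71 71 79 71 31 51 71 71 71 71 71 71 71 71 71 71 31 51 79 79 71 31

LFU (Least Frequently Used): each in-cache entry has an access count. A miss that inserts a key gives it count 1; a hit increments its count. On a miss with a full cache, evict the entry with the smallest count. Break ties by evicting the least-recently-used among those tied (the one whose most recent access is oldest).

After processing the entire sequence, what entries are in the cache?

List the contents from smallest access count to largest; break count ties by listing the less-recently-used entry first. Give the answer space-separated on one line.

LFU simulation (capacity=3):
  1. access 71: MISS. Cache: [71(c=1)]
  2. access 71: HIT, count now 2. Cache: [71(c=2)]
  3. access 31: MISS. Cache: [31(c=1) 71(c=2)]
  4. access 71: HIT, count now 3. Cache: [31(c=1) 71(c=3)]
  5. access 71: HIT, count now 4. Cache: [31(c=1) 71(c=4)]
  6. access 79: MISS. Cache: [31(c=1) 79(c=1) 71(c=4)]
  7. access 71: HIT, count now 5. Cache: [31(c=1) 79(c=1) 71(c=5)]
  8. access 31: HIT, count now 2. Cache: [79(c=1) 31(c=2) 71(c=5)]
  9. access 51: MISS, evict 79(c=1). Cache: [51(c=1) 31(c=2) 71(c=5)]
  10. access 71: HIT, count now 6. Cache: [51(c=1) 31(c=2) 71(c=6)]
  11. access 71: HIT, count now 7. Cache: [51(c=1) 31(c=2) 71(c=7)]
  12. access 71: HIT, count now 8. Cache: [51(c=1) 31(c=2) 71(c=8)]
  13. access 71: HIT, count now 9. Cache: [51(c=1) 31(c=2) 71(c=9)]
  14. access 71: HIT, count now 10. Cache: [51(c=1) 31(c=2) 71(c=10)]
  15. access 71: HIT, count now 11. Cache: [51(c=1) 31(c=2) 71(c=11)]
  16. access 71: HIT, count now 12. Cache: [51(c=1) 31(c=2) 71(c=12)]
  17. access 71: HIT, count now 13. Cache: [51(c=1) 31(c=2) 71(c=13)]
  18. access 71: HIT, count now 14. Cache: [51(c=1) 31(c=2) 71(c=14)]
  19. access 71: HIT, count now 15. Cache: [51(c=1) 31(c=2) 71(c=15)]
  20. access 31: HIT, count now 3. Cache: [51(c=1) 31(c=3) 71(c=15)]
  21. access 51: HIT, count now 2. Cache: [51(c=2) 31(c=3) 71(c=15)]
  22. access 79: MISS, evict 51(c=2). Cache: [79(c=1) 31(c=3) 71(c=15)]
  23. access 79: HIT, count now 2. Cache: [79(c=2) 31(c=3) 71(c=15)]
  24. access 71: HIT, count now 16. Cache: [79(c=2) 31(c=3) 71(c=16)]
  25. access 31: HIT, count now 4. Cache: [79(c=2) 31(c=4) 71(c=16)]
Total: 20 hits, 5 misses, 2 evictions

Answer: 79 31 71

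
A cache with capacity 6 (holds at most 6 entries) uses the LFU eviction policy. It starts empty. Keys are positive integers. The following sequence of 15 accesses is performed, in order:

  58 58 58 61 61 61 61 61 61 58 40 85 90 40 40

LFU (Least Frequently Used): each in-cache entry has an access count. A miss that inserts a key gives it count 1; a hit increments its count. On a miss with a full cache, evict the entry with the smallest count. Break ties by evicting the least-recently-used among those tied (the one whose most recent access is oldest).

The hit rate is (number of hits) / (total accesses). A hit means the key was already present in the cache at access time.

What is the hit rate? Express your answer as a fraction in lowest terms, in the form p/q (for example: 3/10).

LFU simulation (capacity=6):
  1. access 58: MISS. Cache: [58(c=1)]
  2. access 58: HIT, count now 2. Cache: [58(c=2)]
  3. access 58: HIT, count now 3. Cache: [58(c=3)]
  4. access 61: MISS. Cache: [61(c=1) 58(c=3)]
  5. access 61: HIT, count now 2. Cache: [61(c=2) 58(c=3)]
  6. access 61: HIT, count now 3. Cache: [58(c=3) 61(c=3)]
  7. access 61: HIT, count now 4. Cache: [58(c=3) 61(c=4)]
  8. access 61: HIT, count now 5. Cache: [58(c=3) 61(c=5)]
  9. access 61: HIT, count now 6. Cache: [58(c=3) 61(c=6)]
  10. access 58: HIT, count now 4. Cache: [58(c=4) 61(c=6)]
  11. access 40: MISS. Cache: [40(c=1) 58(c=4) 61(c=6)]
  12. access 85: MISS. Cache: [40(c=1) 85(c=1) 58(c=4) 61(c=6)]
  13. access 90: MISS. Cache: [40(c=1) 85(c=1) 90(c=1) 58(c=4) 61(c=6)]
  14. access 40: HIT, count now 2. Cache: [85(c=1) 90(c=1) 40(c=2) 58(c=4) 61(c=6)]
  15. access 40: HIT, count now 3. Cache: [85(c=1) 90(c=1) 40(c=3) 58(c=4) 61(c=6)]
Total: 10 hits, 5 misses, 0 evictions

Hit rate = 10/15 = 2/3

Answer: 2/3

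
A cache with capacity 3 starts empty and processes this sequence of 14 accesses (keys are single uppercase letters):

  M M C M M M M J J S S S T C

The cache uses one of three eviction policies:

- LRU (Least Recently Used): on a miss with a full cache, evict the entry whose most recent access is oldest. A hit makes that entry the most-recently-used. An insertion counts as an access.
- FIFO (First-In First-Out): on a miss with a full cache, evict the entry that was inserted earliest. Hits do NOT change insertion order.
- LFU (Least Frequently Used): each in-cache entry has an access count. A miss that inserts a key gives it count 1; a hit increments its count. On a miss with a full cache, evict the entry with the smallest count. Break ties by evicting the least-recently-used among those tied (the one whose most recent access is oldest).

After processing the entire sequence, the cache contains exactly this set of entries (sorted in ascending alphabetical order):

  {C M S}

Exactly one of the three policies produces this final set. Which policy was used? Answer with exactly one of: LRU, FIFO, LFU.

Simulating under each policy and comparing final sets:
  LRU: final set = {C S T} -> differs
  FIFO: final set = {C S T} -> differs
  LFU: final set = {C M S} -> MATCHES target
Only LFU produces the target set.

Answer: LFU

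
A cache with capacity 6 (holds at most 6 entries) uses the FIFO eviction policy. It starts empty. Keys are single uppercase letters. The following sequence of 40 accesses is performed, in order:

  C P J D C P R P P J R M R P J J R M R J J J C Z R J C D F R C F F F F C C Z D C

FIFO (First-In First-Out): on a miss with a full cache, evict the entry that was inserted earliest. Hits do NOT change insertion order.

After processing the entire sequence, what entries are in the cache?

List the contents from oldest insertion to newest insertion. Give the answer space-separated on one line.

FIFO simulation (capacity=6):
  1. access C: MISS. Cache (old->new): [C]
  2. access P: MISS. Cache (old->new): [C P]
  3. access J: MISS. Cache (old->new): [C P J]
  4. access D: MISS. Cache (old->new): [C P J D]
  5. access C: HIT. Cache (old->new): [C P J D]
  6. access P: HIT. Cache (old->new): [C P J D]
  7. access R: MISS. Cache (old->new): [C P J D R]
  8. access P: HIT. Cache (old->new): [C P J D R]
  9. access P: HIT. Cache (old->new): [C P J D R]
  10. access J: HIT. Cache (old->new): [C P J D R]
  11. access R: HIT. Cache (old->new): [C P J D R]
  12. access M: MISS. Cache (old->new): [C P J D R M]
  13. access R: HIT. Cache (old->new): [C P J D R M]
  14. access P: HIT. Cache (old->new): [C P J D R M]
  15. access J: HIT. Cache (old->new): [C P J D R M]
  16. access J: HIT. Cache (old->new): [C P J D R M]
  17. access R: HIT. Cache (old->new): [C P J D R M]
  18. access M: HIT. Cache (old->new): [C P J D R M]
  19. access R: HIT. Cache (old->new): [C P J D R M]
  20. access J: HIT. Cache (old->new): [C P J D R M]
  21. access J: HIT. Cache (old->new): [C P J D R M]
  22. access J: HIT. Cache (old->new): [C P J D R M]
  23. access C: HIT. Cache (old->new): [C P J D R M]
  24. access Z: MISS, evict C. Cache (old->new): [P J D R M Z]
  25. access R: HIT. Cache (old->new): [P J D R M Z]
  26. access J: HIT. Cache (old->new): [P J D R M Z]
  27. access C: MISS, evict P. Cache (old->new): [J D R M Z C]
  28. access D: HIT. Cache (old->new): [J D R M Z C]
  29. access F: MISS, evict J. Cache (old->new): [D R M Z C F]
  30. access R: HIT. Cache (old->new): [D R M Z C F]
  31. access C: HIT. Cache (old->new): [D R M Z C F]
  32. access F: HIT. Cache (old->new): [D R M Z C F]
  33. access F: HIT. Cache (old->new): [D R M Z C F]
  34. access F: HIT. Cache (old->new): [D R M Z C F]
  35. access F: HIT. Cache (old->new): [D R M Z C F]
  36. access C: HIT. Cache (old->new): [D R M Z C F]
  37. access C: HIT. Cache (old->new): [D R M Z C F]
  38. access Z: HIT. Cache (old->new): [D R M Z C F]
  39. access D: HIT. Cache (old->new): [D R M Z C F]
  40. access C: HIT. Cache (old->new): [D R M Z C F]
Total: 31 hits, 9 misses, 3 evictions

Answer: D R M Z C F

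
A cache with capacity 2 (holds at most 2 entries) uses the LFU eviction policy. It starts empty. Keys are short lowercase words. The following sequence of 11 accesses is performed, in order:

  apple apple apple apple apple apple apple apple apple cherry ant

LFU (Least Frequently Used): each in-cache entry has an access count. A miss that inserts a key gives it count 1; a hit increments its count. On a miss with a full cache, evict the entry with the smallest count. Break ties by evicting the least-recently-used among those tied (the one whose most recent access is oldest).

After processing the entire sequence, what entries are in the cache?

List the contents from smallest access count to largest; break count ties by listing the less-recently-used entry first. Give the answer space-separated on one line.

Answer: ant apple

Derivation:
LFU simulation (capacity=2):
  1. access apple: MISS. Cache: [apple(c=1)]
  2. access apple: HIT, count now 2. Cache: [apple(c=2)]
  3. access apple: HIT, count now 3. Cache: [apple(c=3)]
  4. access apple: HIT, count now 4. Cache: [apple(c=4)]
  5. access apple: HIT, count now 5. Cache: [apple(c=5)]
  6. access apple: HIT, count now 6. Cache: [apple(c=6)]
  7. access apple: HIT, count now 7. Cache: [apple(c=7)]
  8. access apple: HIT, count now 8. Cache: [apple(c=8)]
  9. access apple: HIT, count now 9. Cache: [apple(c=9)]
  10. access cherry: MISS. Cache: [cherry(c=1) apple(c=9)]
  11. access ant: MISS, evict cherry(c=1). Cache: [ant(c=1) apple(c=9)]
Total: 8 hits, 3 misses, 1 evictions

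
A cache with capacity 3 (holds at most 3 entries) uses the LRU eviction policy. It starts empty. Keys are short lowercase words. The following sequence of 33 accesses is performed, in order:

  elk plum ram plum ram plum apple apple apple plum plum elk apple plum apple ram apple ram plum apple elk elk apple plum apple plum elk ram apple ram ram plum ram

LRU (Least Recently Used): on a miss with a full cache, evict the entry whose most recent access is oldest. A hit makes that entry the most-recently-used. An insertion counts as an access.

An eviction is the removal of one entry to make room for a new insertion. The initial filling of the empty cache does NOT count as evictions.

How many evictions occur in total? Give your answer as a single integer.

LRU simulation (capacity=3):
  1. access elk: MISS. Cache (LRU->MRU): [elk]
  2. access plum: MISS. Cache (LRU->MRU): [elk plum]
  3. access ram: MISS. Cache (LRU->MRU): [elk plum ram]
  4. access plum: HIT. Cache (LRU->MRU): [elk ram plum]
  5. access ram: HIT. Cache (LRU->MRU): [elk plum ram]
  6. access plum: HIT. Cache (LRU->MRU): [elk ram plum]
  7. access apple: MISS, evict elk. Cache (LRU->MRU): [ram plum apple]
  8. access apple: HIT. Cache (LRU->MRU): [ram plum apple]
  9. access apple: HIT. Cache (LRU->MRU): [ram plum apple]
  10. access plum: HIT. Cache (LRU->MRU): [ram apple plum]
  11. access plum: HIT. Cache (LRU->MRU): [ram apple plum]
  12. access elk: MISS, evict ram. Cache (LRU->MRU): [apple plum elk]
  13. access apple: HIT. Cache (LRU->MRU): [plum elk apple]
  14. access plum: HIT. Cache (LRU->MRU): [elk apple plum]
  15. access apple: HIT. Cache (LRU->MRU): [elk plum apple]
  16. access ram: MISS, evict elk. Cache (LRU->MRU): [plum apple ram]
  17. access apple: HIT. Cache (LRU->MRU): [plum ram apple]
  18. access ram: HIT. Cache (LRU->MRU): [plum apple ram]
  19. access plum: HIT. Cache (LRU->MRU): [apple ram plum]
  20. access apple: HIT. Cache (LRU->MRU): [ram plum apple]
  21. access elk: MISS, evict ram. Cache (LRU->MRU): [plum apple elk]
  22. access elk: HIT. Cache (LRU->MRU): [plum apple elk]
  23. access apple: HIT. Cache (LRU->MRU): [plum elk apple]
  24. access plum: HIT. Cache (LRU->MRU): [elk apple plum]
  25. access apple: HIT. Cache (LRU->MRU): [elk plum apple]
  26. access plum: HIT. Cache (LRU->MRU): [elk apple plum]
  27. access elk: HIT. Cache (LRU->MRU): [apple plum elk]
  28. access ram: MISS, evict apple. Cache (LRU->MRU): [plum elk ram]
  29. access apple: MISS, evict plum. Cache (LRU->MRU): [elk ram apple]
  30. access ram: HIT. Cache (LRU->MRU): [elk apple ram]
  31. access ram: HIT. Cache (LRU->MRU): [elk apple ram]
  32. access plum: MISS, evict elk. Cache (LRU->MRU): [apple ram plum]
  33. access ram: HIT. Cache (LRU->MRU): [apple plum ram]
Total: 23 hits, 10 misses, 7 evictions

Answer: 7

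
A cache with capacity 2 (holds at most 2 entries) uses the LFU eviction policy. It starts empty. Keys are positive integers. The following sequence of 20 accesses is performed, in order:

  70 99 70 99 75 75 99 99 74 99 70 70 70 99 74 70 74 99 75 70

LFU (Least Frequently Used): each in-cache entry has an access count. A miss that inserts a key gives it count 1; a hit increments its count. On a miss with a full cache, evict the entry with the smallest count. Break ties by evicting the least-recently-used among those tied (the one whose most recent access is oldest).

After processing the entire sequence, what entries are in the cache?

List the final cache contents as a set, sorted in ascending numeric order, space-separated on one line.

LFU simulation (capacity=2):
  1. access 70: MISS. Cache: [70(c=1)]
  2. access 99: MISS. Cache: [70(c=1) 99(c=1)]
  3. access 70: HIT, count now 2. Cache: [99(c=1) 70(c=2)]
  4. access 99: HIT, count now 2. Cache: [70(c=2) 99(c=2)]
  5. access 75: MISS, evict 70(c=2). Cache: [75(c=1) 99(c=2)]
  6. access 75: HIT, count now 2. Cache: [99(c=2) 75(c=2)]
  7. access 99: HIT, count now 3. Cache: [75(c=2) 99(c=3)]
  8. access 99: HIT, count now 4. Cache: [75(c=2) 99(c=4)]
  9. access 74: MISS, evict 75(c=2). Cache: [74(c=1) 99(c=4)]
  10. access 99: HIT, count now 5. Cache: [74(c=1) 99(c=5)]
  11. access 70: MISS, evict 74(c=1). Cache: [70(c=1) 99(c=5)]
  12. access 70: HIT, count now 2. Cache: [70(c=2) 99(c=5)]
  13. access 70: HIT, count now 3. Cache: [70(c=3) 99(c=5)]
  14. access 99: HIT, count now 6. Cache: [70(c=3) 99(c=6)]
  15. access 74: MISS, evict 70(c=3). Cache: [74(c=1) 99(c=6)]
  16. access 70: MISS, evict 74(c=1). Cache: [70(c=1) 99(c=6)]
  17. access 74: MISS, evict 70(c=1). Cache: [74(c=1) 99(c=6)]
  18. access 99: HIT, count now 7. Cache: [74(c=1) 99(c=7)]
  19. access 75: MISS, evict 74(c=1). Cache: [75(c=1) 99(c=7)]
  20. access 70: MISS, evict 75(c=1). Cache: [70(c=1) 99(c=7)]
Total: 10 hits, 10 misses, 8 evictions

Answer: 70 99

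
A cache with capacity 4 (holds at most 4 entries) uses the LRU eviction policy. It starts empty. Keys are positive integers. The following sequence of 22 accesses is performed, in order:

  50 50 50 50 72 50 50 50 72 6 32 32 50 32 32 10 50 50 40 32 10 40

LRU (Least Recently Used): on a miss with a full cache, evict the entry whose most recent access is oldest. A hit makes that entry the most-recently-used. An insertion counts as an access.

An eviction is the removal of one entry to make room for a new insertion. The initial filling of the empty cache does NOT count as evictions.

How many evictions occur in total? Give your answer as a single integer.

LRU simulation (capacity=4):
  1. access 50: MISS. Cache (LRU->MRU): [50]
  2. access 50: HIT. Cache (LRU->MRU): [50]
  3. access 50: HIT. Cache (LRU->MRU): [50]
  4. access 50: HIT. Cache (LRU->MRU): [50]
  5. access 72: MISS. Cache (LRU->MRU): [50 72]
  6. access 50: HIT. Cache (LRU->MRU): [72 50]
  7. access 50: HIT. Cache (LRU->MRU): [72 50]
  8. access 50: HIT. Cache (LRU->MRU): [72 50]
  9. access 72: HIT. Cache (LRU->MRU): [50 72]
  10. access 6: MISS. Cache (LRU->MRU): [50 72 6]
  11. access 32: MISS. Cache (LRU->MRU): [50 72 6 32]
  12. access 32: HIT. Cache (LRU->MRU): [50 72 6 32]
  13. access 50: HIT. Cache (LRU->MRU): [72 6 32 50]
  14. access 32: HIT. Cache (LRU->MRU): [72 6 50 32]
  15. access 32: HIT. Cache (LRU->MRU): [72 6 50 32]
  16. access 10: MISS, evict 72. Cache (LRU->MRU): [6 50 32 10]
  17. access 50: HIT. Cache (LRU->MRU): [6 32 10 50]
  18. access 50: HIT. Cache (LRU->MRU): [6 32 10 50]
  19. access 40: MISS, evict 6. Cache (LRU->MRU): [32 10 50 40]
  20. access 32: HIT. Cache (LRU->MRU): [10 50 40 32]
  21. access 10: HIT. Cache (LRU->MRU): [50 40 32 10]
  22. access 40: HIT. Cache (LRU->MRU): [50 32 10 40]
Total: 16 hits, 6 misses, 2 evictions

Answer: 2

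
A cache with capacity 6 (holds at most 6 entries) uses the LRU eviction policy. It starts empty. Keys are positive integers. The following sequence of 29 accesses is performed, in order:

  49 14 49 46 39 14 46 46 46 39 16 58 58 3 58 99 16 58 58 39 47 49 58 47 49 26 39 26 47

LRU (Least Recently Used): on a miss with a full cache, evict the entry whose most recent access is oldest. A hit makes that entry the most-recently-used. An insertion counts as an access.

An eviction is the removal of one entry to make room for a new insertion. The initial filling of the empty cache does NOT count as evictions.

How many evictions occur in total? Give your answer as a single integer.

LRU simulation (capacity=6):
  1. access 49: MISS. Cache (LRU->MRU): [49]
  2. access 14: MISS. Cache (LRU->MRU): [49 14]
  3. access 49: HIT. Cache (LRU->MRU): [14 49]
  4. access 46: MISS. Cache (LRU->MRU): [14 49 46]
  5. access 39: MISS. Cache (LRU->MRU): [14 49 46 39]
  6. access 14: HIT. Cache (LRU->MRU): [49 46 39 14]
  7. access 46: HIT. Cache (LRU->MRU): [49 39 14 46]
  8. access 46: HIT. Cache (LRU->MRU): [49 39 14 46]
  9. access 46: HIT. Cache (LRU->MRU): [49 39 14 46]
  10. access 39: HIT. Cache (LRU->MRU): [49 14 46 39]
  11. access 16: MISS. Cache (LRU->MRU): [49 14 46 39 16]
  12. access 58: MISS. Cache (LRU->MRU): [49 14 46 39 16 58]
  13. access 58: HIT. Cache (LRU->MRU): [49 14 46 39 16 58]
  14. access 3: MISS, evict 49. Cache (LRU->MRU): [14 46 39 16 58 3]
  15. access 58: HIT. Cache (LRU->MRU): [14 46 39 16 3 58]
  16. access 99: MISS, evict 14. Cache (LRU->MRU): [46 39 16 3 58 99]
  17. access 16: HIT. Cache (LRU->MRU): [46 39 3 58 99 16]
  18. access 58: HIT. Cache (LRU->MRU): [46 39 3 99 16 58]
  19. access 58: HIT. Cache (LRU->MRU): [46 39 3 99 16 58]
  20. access 39: HIT. Cache (LRU->MRU): [46 3 99 16 58 39]
  21. access 47: MISS, evict 46. Cache (LRU->MRU): [3 99 16 58 39 47]
  22. access 49: MISS, evict 3. Cache (LRU->MRU): [99 16 58 39 47 49]
  23. access 58: HIT. Cache (LRU->MRU): [99 16 39 47 49 58]
  24. access 47: HIT. Cache (LRU->MRU): [99 16 39 49 58 47]
  25. access 49: HIT. Cache (LRU->MRU): [99 16 39 58 47 49]
  26. access 26: MISS, evict 99. Cache (LRU->MRU): [16 39 58 47 49 26]
  27. access 39: HIT. Cache (LRU->MRU): [16 58 47 49 26 39]
  28. access 26: HIT. Cache (LRU->MRU): [16 58 47 49 39 26]
  29. access 47: HIT. Cache (LRU->MRU): [16 58 49 39 26 47]
Total: 18 hits, 11 misses, 5 evictions

Answer: 5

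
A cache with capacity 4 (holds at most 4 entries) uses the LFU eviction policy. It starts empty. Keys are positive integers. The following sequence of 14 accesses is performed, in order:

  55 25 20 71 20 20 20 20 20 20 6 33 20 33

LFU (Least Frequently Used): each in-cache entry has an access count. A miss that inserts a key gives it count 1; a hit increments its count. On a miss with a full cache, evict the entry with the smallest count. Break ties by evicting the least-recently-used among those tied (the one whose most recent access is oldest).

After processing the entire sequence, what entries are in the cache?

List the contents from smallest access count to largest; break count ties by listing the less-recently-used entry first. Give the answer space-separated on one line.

Answer: 71 6 33 20

Derivation:
LFU simulation (capacity=4):
  1. access 55: MISS. Cache: [55(c=1)]
  2. access 25: MISS. Cache: [55(c=1) 25(c=1)]
  3. access 20: MISS. Cache: [55(c=1) 25(c=1) 20(c=1)]
  4. access 71: MISS. Cache: [55(c=1) 25(c=1) 20(c=1) 71(c=1)]
  5. access 20: HIT, count now 2. Cache: [55(c=1) 25(c=1) 71(c=1) 20(c=2)]
  6. access 20: HIT, count now 3. Cache: [55(c=1) 25(c=1) 71(c=1) 20(c=3)]
  7. access 20: HIT, count now 4. Cache: [55(c=1) 25(c=1) 71(c=1) 20(c=4)]
  8. access 20: HIT, count now 5. Cache: [55(c=1) 25(c=1) 71(c=1) 20(c=5)]
  9. access 20: HIT, count now 6. Cache: [55(c=1) 25(c=1) 71(c=1) 20(c=6)]
  10. access 20: HIT, count now 7. Cache: [55(c=1) 25(c=1) 71(c=1) 20(c=7)]
  11. access 6: MISS, evict 55(c=1). Cache: [25(c=1) 71(c=1) 6(c=1) 20(c=7)]
  12. access 33: MISS, evict 25(c=1). Cache: [71(c=1) 6(c=1) 33(c=1) 20(c=7)]
  13. access 20: HIT, count now 8. Cache: [71(c=1) 6(c=1) 33(c=1) 20(c=8)]
  14. access 33: HIT, count now 2. Cache: [71(c=1) 6(c=1) 33(c=2) 20(c=8)]
Total: 8 hits, 6 misses, 2 evictions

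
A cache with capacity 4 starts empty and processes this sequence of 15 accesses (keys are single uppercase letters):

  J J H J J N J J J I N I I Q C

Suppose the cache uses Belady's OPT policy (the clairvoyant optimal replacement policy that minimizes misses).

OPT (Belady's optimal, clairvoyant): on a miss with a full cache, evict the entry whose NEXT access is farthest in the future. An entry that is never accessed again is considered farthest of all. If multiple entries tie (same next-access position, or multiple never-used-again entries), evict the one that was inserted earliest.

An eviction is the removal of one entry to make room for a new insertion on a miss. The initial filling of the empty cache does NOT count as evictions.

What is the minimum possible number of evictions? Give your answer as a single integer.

Answer: 2

Derivation:
OPT (Belady) simulation (capacity=4):
  1. access J: MISS. Cache: [J]
  2. access J: HIT. Next use of J: step 4. Cache: [J]
  3. access H: MISS. Cache: [J H]
  4. access J: HIT. Next use of J: step 5. Cache: [J H]
  5. access J: HIT. Next use of J: step 7. Cache: [J H]
  6. access N: MISS. Cache: [J H N]
  7. access J: HIT. Next use of J: step 8. Cache: [J H N]
  8. access J: HIT. Next use of J: step 9. Cache: [J H N]
  9. access J: HIT. Next use of J: never. Cache: [J H N]
  10. access I: MISS. Cache: [J H N I]
  11. access N: HIT. Next use of N: never. Cache: [J H N I]
  12. access I: HIT. Next use of I: step 13. Cache: [J H N I]
  13. access I: HIT. Next use of I: never. Cache: [J H N I]
  14. access Q: MISS, evict J (next use: never). Cache: [H N I Q]
  15. access C: MISS, evict H (next use: never). Cache: [N I Q C]
Total: 9 hits, 6 misses, 2 evictions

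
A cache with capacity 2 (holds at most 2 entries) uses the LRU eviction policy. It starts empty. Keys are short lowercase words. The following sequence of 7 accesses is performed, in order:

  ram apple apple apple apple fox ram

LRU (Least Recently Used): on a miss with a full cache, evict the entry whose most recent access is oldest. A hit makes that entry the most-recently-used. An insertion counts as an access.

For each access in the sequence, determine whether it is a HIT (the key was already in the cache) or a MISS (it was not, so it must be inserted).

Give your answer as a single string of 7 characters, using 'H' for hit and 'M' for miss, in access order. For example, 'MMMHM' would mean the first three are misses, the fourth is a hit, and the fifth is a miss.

LRU simulation (capacity=2):
  1. access ram: MISS. Cache (LRU->MRU): [ram]
  2. access apple: MISS. Cache (LRU->MRU): [ram apple]
  3. access apple: HIT. Cache (LRU->MRU): [ram apple]
  4. access apple: HIT. Cache (LRU->MRU): [ram apple]
  5. access apple: HIT. Cache (LRU->MRU): [ram apple]
  6. access fox: MISS, evict ram. Cache (LRU->MRU): [apple fox]
  7. access ram: MISS, evict apple. Cache (LRU->MRU): [fox ram]
Total: 3 hits, 4 misses, 2 evictions

Answer: MMHHHMM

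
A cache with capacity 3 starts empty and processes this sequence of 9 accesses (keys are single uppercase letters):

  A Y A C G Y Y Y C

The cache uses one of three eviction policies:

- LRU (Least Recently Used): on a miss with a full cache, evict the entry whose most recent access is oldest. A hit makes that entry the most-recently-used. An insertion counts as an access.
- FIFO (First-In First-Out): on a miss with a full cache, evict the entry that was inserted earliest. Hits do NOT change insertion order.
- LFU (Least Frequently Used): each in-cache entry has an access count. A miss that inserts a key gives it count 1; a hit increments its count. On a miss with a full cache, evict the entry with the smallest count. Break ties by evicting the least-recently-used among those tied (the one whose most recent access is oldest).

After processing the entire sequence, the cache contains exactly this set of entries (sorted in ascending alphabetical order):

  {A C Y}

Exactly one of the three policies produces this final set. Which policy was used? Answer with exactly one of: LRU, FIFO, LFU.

Simulating under each policy and comparing final sets:
  LRU: final set = {C G Y} -> differs
  FIFO: final set = {C G Y} -> differs
  LFU: final set = {A C Y} -> MATCHES target
Only LFU produces the target set.

Answer: LFU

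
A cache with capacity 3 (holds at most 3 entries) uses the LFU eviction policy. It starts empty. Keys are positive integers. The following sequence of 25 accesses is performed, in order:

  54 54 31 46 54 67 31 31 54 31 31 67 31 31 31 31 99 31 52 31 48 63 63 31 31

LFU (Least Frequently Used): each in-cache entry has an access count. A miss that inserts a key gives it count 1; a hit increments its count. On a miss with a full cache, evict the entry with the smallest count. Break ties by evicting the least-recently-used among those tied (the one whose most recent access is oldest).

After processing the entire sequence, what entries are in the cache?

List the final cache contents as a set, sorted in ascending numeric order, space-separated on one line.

Answer: 31 54 63

Derivation:
LFU simulation (capacity=3):
  1. access 54: MISS. Cache: [54(c=1)]
  2. access 54: HIT, count now 2. Cache: [54(c=2)]
  3. access 31: MISS. Cache: [31(c=1) 54(c=2)]
  4. access 46: MISS. Cache: [31(c=1) 46(c=1) 54(c=2)]
  5. access 54: HIT, count now 3. Cache: [31(c=1) 46(c=1) 54(c=3)]
  6. access 67: MISS, evict 31(c=1). Cache: [46(c=1) 67(c=1) 54(c=3)]
  7. access 31: MISS, evict 46(c=1). Cache: [67(c=1) 31(c=1) 54(c=3)]
  8. access 31: HIT, count now 2. Cache: [67(c=1) 31(c=2) 54(c=3)]
  9. access 54: HIT, count now 4. Cache: [67(c=1) 31(c=2) 54(c=4)]
  10. access 31: HIT, count now 3. Cache: [67(c=1) 31(c=3) 54(c=4)]
  11. access 31: HIT, count now 4. Cache: [67(c=1) 54(c=4) 31(c=4)]
  12. access 67: HIT, count now 2. Cache: [67(c=2) 54(c=4) 31(c=4)]
  13. access 31: HIT, count now 5. Cache: [67(c=2) 54(c=4) 31(c=5)]
  14. access 31: HIT, count now 6. Cache: [67(c=2) 54(c=4) 31(c=6)]
  15. access 31: HIT, count now 7. Cache: [67(c=2) 54(c=4) 31(c=7)]
  16. access 31: HIT, count now 8. Cache: [67(c=2) 54(c=4) 31(c=8)]
  17. access 99: MISS, evict 67(c=2). Cache: [99(c=1) 54(c=4) 31(c=8)]
  18. access 31: HIT, count now 9. Cache: [99(c=1) 54(c=4) 31(c=9)]
  19. access 52: MISS, evict 99(c=1). Cache: [52(c=1) 54(c=4) 31(c=9)]
  20. access 31: HIT, count now 10. Cache: [52(c=1) 54(c=4) 31(c=10)]
  21. access 48: MISS, evict 52(c=1). Cache: [48(c=1) 54(c=4) 31(c=10)]
  22. access 63: MISS, evict 48(c=1). Cache: [63(c=1) 54(c=4) 31(c=10)]
  23. access 63: HIT, count now 2. Cache: [63(c=2) 54(c=4) 31(c=10)]
  24. access 31: HIT, count now 11. Cache: [63(c=2) 54(c=4) 31(c=11)]
  25. access 31: HIT, count now 12. Cache: [63(c=2) 54(c=4) 31(c=12)]
Total: 16 hits, 9 misses, 6 evictions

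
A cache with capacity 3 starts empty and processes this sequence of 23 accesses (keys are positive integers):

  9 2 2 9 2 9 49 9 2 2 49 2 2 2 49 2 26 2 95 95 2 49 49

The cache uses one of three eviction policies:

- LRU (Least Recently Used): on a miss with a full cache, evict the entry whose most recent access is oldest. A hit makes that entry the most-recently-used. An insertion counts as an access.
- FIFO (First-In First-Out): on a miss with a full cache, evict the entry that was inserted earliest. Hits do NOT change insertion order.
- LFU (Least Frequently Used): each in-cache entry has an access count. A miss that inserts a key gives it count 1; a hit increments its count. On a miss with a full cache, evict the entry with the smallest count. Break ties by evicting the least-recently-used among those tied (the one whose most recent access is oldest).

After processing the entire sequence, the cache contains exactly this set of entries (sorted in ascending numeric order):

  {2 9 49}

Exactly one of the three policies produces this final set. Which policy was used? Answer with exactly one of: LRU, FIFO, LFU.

Simulating under each policy and comparing final sets:
  LRU: final set = {2 49 95} -> differs
  FIFO: final set = {2 49 95} -> differs
  LFU: final set = {2 9 49} -> MATCHES target
Only LFU produces the target set.

Answer: LFU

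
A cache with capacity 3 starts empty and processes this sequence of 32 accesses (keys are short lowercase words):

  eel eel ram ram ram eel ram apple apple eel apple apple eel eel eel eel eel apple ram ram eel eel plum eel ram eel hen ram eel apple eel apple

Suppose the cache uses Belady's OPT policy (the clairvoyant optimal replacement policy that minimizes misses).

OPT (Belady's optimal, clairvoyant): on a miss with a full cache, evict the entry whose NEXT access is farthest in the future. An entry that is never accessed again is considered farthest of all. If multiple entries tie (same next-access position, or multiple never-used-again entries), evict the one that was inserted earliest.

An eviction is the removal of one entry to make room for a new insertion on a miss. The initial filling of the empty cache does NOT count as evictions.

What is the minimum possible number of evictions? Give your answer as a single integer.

Answer: 3

Derivation:
OPT (Belady) simulation (capacity=3):
  1. access eel: MISS. Cache: [eel]
  2. access eel: HIT. Next use of eel: step 6. Cache: [eel]
  3. access ram: MISS. Cache: [eel ram]
  4. access ram: HIT. Next use of ram: step 5. Cache: [eel ram]
  5. access ram: HIT. Next use of ram: step 7. Cache: [eel ram]
  6. access eel: HIT. Next use of eel: step 10. Cache: [eel ram]
  7. access ram: HIT. Next use of ram: step 19. Cache: [eel ram]
  8. access apple: MISS. Cache: [eel ram apple]
  9. access apple: HIT. Next use of apple: step 11. Cache: [eel ram apple]
  10. access eel: HIT. Next use of eel: step 13. Cache: [eel ram apple]
  11. access apple: HIT. Next use of apple: step 12. Cache: [eel ram apple]
  12. access apple: HIT. Next use of apple: step 18. Cache: [eel ram apple]
  13. access eel: HIT. Next use of eel: step 14. Cache: [eel ram apple]
  14. access eel: HIT. Next use of eel: step 15. Cache: [eel ram apple]
  15. access eel: HIT. Next use of eel: step 16. Cache: [eel ram apple]
  16. access eel: HIT. Next use of eel: step 17. Cache: [eel ram apple]
  17. access eel: HIT. Next use of eel: step 21. Cache: [eel ram apple]
  18. access apple: HIT. Next use of apple: step 30. Cache: [eel ram apple]
  19. access ram: HIT. Next use of ram: step 20. Cache: [eel ram apple]
  20. access ram: HIT. Next use of ram: step 25. Cache: [eel ram apple]
  21. access eel: HIT. Next use of eel: step 22. Cache: [eel ram apple]
  22. access eel: HIT. Next use of eel: step 24. Cache: [eel ram apple]
  23. access plum: MISS, evict apple (next use: step 30). Cache: [eel ram plum]
  24. access eel: HIT. Next use of eel: step 26. Cache: [eel ram plum]
  25. access ram: HIT. Next use of ram: step 28. Cache: [eel ram plum]
  26. access eel: HIT. Next use of eel: step 29. Cache: [eel ram plum]
  27. access hen: MISS, evict plum (next use: never). Cache: [eel ram hen]
  28. access ram: HIT. Next use of ram: never. Cache: [eel ram hen]
  29. access eel: HIT. Next use of eel: step 31. Cache: [eel ram hen]
  30. access apple: MISS, evict ram (next use: never). Cache: [eel hen apple]
  31. access eel: HIT. Next use of eel: never. Cache: [eel hen apple]
  32. access apple: HIT. Next use of apple: never. Cache: [eel hen apple]
Total: 26 hits, 6 misses, 3 evictions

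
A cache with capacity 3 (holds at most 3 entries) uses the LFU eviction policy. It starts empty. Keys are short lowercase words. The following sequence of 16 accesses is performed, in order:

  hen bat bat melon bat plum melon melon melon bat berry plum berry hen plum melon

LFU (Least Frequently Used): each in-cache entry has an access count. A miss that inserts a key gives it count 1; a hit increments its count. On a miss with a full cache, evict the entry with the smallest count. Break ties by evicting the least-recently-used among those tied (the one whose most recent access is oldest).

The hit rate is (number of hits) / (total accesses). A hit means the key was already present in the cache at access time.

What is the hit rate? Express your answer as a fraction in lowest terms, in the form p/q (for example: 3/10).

Answer: 7/16

Derivation:
LFU simulation (capacity=3):
  1. access hen: MISS. Cache: [hen(c=1)]
  2. access bat: MISS. Cache: [hen(c=1) bat(c=1)]
  3. access bat: HIT, count now 2. Cache: [hen(c=1) bat(c=2)]
  4. access melon: MISS. Cache: [hen(c=1) melon(c=1) bat(c=2)]
  5. access bat: HIT, count now 3. Cache: [hen(c=1) melon(c=1) bat(c=3)]
  6. access plum: MISS, evict hen(c=1). Cache: [melon(c=1) plum(c=1) bat(c=3)]
  7. access melon: HIT, count now 2. Cache: [plum(c=1) melon(c=2) bat(c=3)]
  8. access melon: HIT, count now 3. Cache: [plum(c=1) bat(c=3) melon(c=3)]
  9. access melon: HIT, count now 4. Cache: [plum(c=1) bat(c=3) melon(c=4)]
  10. access bat: HIT, count now 4. Cache: [plum(c=1) melon(c=4) bat(c=4)]
  11. access berry: MISS, evict plum(c=1). Cache: [berry(c=1) melon(c=4) bat(c=4)]
  12. access plum: MISS, evict berry(c=1). Cache: [plum(c=1) melon(c=4) bat(c=4)]
  13. access berry: MISS, evict plum(c=1). Cache: [berry(c=1) melon(c=4) bat(c=4)]
  14. access hen: MISS, evict berry(c=1). Cache: [hen(c=1) melon(c=4) bat(c=4)]
  15. access plum: MISS, evict hen(c=1). Cache: [plum(c=1) melon(c=4) bat(c=4)]
  16. access melon: HIT, count now 5. Cache: [plum(c=1) bat(c=4) melon(c=5)]
Total: 7 hits, 9 misses, 6 evictions

Hit rate = 7/16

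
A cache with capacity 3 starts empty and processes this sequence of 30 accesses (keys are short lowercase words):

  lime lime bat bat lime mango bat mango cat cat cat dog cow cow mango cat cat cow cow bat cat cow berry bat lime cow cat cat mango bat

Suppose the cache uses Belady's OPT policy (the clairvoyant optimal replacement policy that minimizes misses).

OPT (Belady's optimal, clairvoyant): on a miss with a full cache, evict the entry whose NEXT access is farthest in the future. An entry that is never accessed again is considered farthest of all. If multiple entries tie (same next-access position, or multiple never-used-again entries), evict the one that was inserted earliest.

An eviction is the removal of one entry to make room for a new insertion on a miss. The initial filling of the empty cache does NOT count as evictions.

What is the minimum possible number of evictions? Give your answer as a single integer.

Answer: 8

Derivation:
OPT (Belady) simulation (capacity=3):
  1. access lime: MISS. Cache: [lime]
  2. access lime: HIT. Next use of lime: step 5. Cache: [lime]
  3. access bat: MISS. Cache: [lime bat]
  4. access bat: HIT. Next use of bat: step 7. Cache: [lime bat]
  5. access lime: HIT. Next use of lime: step 25. Cache: [lime bat]
  6. access mango: MISS. Cache: [lime bat mango]
  7. access bat: HIT. Next use of bat: step 20. Cache: [lime bat mango]
  8. access mango: HIT. Next use of mango: step 15. Cache: [lime bat mango]
  9. access cat: MISS, evict lime (next use: step 25). Cache: [bat mango cat]
  10. access cat: HIT. Next use of cat: step 11. Cache: [bat mango cat]
  11. access cat: HIT. Next use of cat: step 16. Cache: [bat mango cat]
  12. access dog: MISS, evict bat (next use: step 20). Cache: [mango cat dog]
  13. access cow: MISS, evict dog (next use: never). Cache: [mango cat cow]
  14. access cow: HIT. Next use of cow: step 18. Cache: [mango cat cow]
  15. access mango: HIT. Next use of mango: step 29. Cache: [mango cat cow]
  16. access cat: HIT. Next use of cat: step 17. Cache: [mango cat cow]
  17. access cat: HIT. Next use of cat: step 21. Cache: [mango cat cow]
  18. access cow: HIT. Next use of cow: step 19. Cache: [mango cat cow]
  19. access cow: HIT. Next use of cow: step 22. Cache: [mango cat cow]
  20. access bat: MISS, evict mango (next use: step 29). Cache: [cat cow bat]
  21. access cat: HIT. Next use of cat: step 27. Cache: [cat cow bat]
  22. access cow: HIT. Next use of cow: step 26. Cache: [cat cow bat]
  23. access berry: MISS, evict cat (next use: step 27). Cache: [cow bat berry]
  24. access bat: HIT. Next use of bat: step 30. Cache: [cow bat berry]
  25. access lime: MISS, evict berry (next use: never). Cache: [cow bat lime]
  26. access cow: HIT. Next use of cow: never. Cache: [cow bat lime]
  27. access cat: MISS, evict cow (next use: never). Cache: [bat lime cat]
  28. access cat: HIT. Next use of cat: never. Cache: [bat lime cat]
  29. access mango: MISS, evict lime (next use: never). Cache: [bat cat mango]
  30. access bat: HIT. Next use of bat: never. Cache: [bat cat mango]
Total: 19 hits, 11 misses, 8 evictions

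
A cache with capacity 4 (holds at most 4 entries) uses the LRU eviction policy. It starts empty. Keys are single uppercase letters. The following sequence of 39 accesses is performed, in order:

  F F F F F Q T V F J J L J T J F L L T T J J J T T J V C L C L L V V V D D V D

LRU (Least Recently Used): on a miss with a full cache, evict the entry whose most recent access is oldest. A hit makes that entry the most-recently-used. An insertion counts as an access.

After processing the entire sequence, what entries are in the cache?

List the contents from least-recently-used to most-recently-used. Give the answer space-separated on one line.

LRU simulation (capacity=4):
  1. access F: MISS. Cache (LRU->MRU): [F]
  2. access F: HIT. Cache (LRU->MRU): [F]
  3. access F: HIT. Cache (LRU->MRU): [F]
  4. access F: HIT. Cache (LRU->MRU): [F]
  5. access F: HIT. Cache (LRU->MRU): [F]
  6. access Q: MISS. Cache (LRU->MRU): [F Q]
  7. access T: MISS. Cache (LRU->MRU): [F Q T]
  8. access V: MISS. Cache (LRU->MRU): [F Q T V]
  9. access F: HIT. Cache (LRU->MRU): [Q T V F]
  10. access J: MISS, evict Q. Cache (LRU->MRU): [T V F J]
  11. access J: HIT. Cache (LRU->MRU): [T V F J]
  12. access L: MISS, evict T. Cache (LRU->MRU): [V F J L]
  13. access J: HIT. Cache (LRU->MRU): [V F L J]
  14. access T: MISS, evict V. Cache (LRU->MRU): [F L J T]
  15. access J: HIT. Cache (LRU->MRU): [F L T J]
  16. access F: HIT. Cache (LRU->MRU): [L T J F]
  17. access L: HIT. Cache (LRU->MRU): [T J F L]
  18. access L: HIT. Cache (LRU->MRU): [T J F L]
  19. access T: HIT. Cache (LRU->MRU): [J F L T]
  20. access T: HIT. Cache (LRU->MRU): [J F L T]
  21. access J: HIT. Cache (LRU->MRU): [F L T J]
  22. access J: HIT. Cache (LRU->MRU): [F L T J]
  23. access J: HIT. Cache (LRU->MRU): [F L T J]
  24. access T: HIT. Cache (LRU->MRU): [F L J T]
  25. access T: HIT. Cache (LRU->MRU): [F L J T]
  26. access J: HIT. Cache (LRU->MRU): [F L T J]
  27. access V: MISS, evict F. Cache (LRU->MRU): [L T J V]
  28. access C: MISS, evict L. Cache (LRU->MRU): [T J V C]
  29. access L: MISS, evict T. Cache (LRU->MRU): [J V C L]
  30. access C: HIT. Cache (LRU->MRU): [J V L C]
  31. access L: HIT. Cache (LRU->MRU): [J V C L]
  32. access L: HIT. Cache (LRU->MRU): [J V C L]
  33. access V: HIT. Cache (LRU->MRU): [J C L V]
  34. access V: HIT. Cache (LRU->MRU): [J C L V]
  35. access V: HIT. Cache (LRU->MRU): [J C L V]
  36. access D: MISS, evict J. Cache (LRU->MRU): [C L V D]
  37. access D: HIT. Cache (LRU->MRU): [C L V D]
  38. access V: HIT. Cache (LRU->MRU): [C L D V]
  39. access D: HIT. Cache (LRU->MRU): [C L V D]
Total: 28 hits, 11 misses, 7 evictions

Answer: C L V D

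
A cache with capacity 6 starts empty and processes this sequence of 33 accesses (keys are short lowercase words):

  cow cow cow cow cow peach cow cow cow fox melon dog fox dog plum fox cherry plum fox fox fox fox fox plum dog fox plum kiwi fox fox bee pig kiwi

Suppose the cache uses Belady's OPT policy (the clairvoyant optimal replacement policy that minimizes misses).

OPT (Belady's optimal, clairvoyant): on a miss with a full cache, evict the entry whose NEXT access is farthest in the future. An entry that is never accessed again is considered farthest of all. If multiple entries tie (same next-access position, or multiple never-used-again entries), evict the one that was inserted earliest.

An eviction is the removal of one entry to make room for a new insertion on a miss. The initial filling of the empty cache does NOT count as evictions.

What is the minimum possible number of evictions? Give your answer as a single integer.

OPT (Belady) simulation (capacity=6):
  1. access cow: MISS. Cache: [cow]
  2. access cow: HIT. Next use of cow: step 3. Cache: [cow]
  3. access cow: HIT. Next use of cow: step 4. Cache: [cow]
  4. access cow: HIT. Next use of cow: step 5. Cache: [cow]
  5. access cow: HIT. Next use of cow: step 7. Cache: [cow]
  6. access peach: MISS. Cache: [cow peach]
  7. access cow: HIT. Next use of cow: step 8. Cache: [cow peach]
  8. access cow: HIT. Next use of cow: step 9. Cache: [cow peach]
  9. access cow: HIT. Next use of cow: never. Cache: [cow peach]
  10. access fox: MISS. Cache: [cow peach fox]
  11. access melon: MISS. Cache: [cow peach fox melon]
  12. access dog: MISS. Cache: [cow peach fox melon dog]
  13. access fox: HIT. Next use of fox: step 16. Cache: [cow peach fox melon dog]
  14. access dog: HIT. Next use of dog: step 25. Cache: [cow peach fox melon dog]
  15. access plum: MISS. Cache: [cow peach fox melon dog plum]
  16. access fox: HIT. Next use of fox: step 19. Cache: [cow peach fox melon dog plum]
  17. access cherry: MISS, evict cow (next use: never). Cache: [peach fox melon dog plum cherry]
  18. access plum: HIT. Next use of plum: step 24. Cache: [peach fox melon dog plum cherry]
  19. access fox: HIT. Next use of fox: step 20. Cache: [peach fox melon dog plum cherry]
  20. access fox: HIT. Next use of fox: step 21. Cache: [peach fox melon dog plum cherry]
  21. access fox: HIT. Next use of fox: step 22. Cache: [peach fox melon dog plum cherry]
  22. access fox: HIT. Next use of fox: step 23. Cache: [peach fox melon dog plum cherry]
  23. access fox: HIT. Next use of fox: step 26. Cache: [peach fox melon dog plum cherry]
  24. access plum: HIT. Next use of plum: step 27. Cache: [peach fox melon dog plum cherry]
  25. access dog: HIT. Next use of dog: never. Cache: [peach fox melon dog plum cherry]
  26. access fox: HIT. Next use of fox: step 29. Cache: [peach fox melon dog plum cherry]
  27. access plum: HIT. Next use of plum: never. Cache: [peach fox melon dog plum cherry]
  28. access kiwi: MISS, evict peach (next use: never). Cache: [fox melon dog plum cherry kiwi]
  29. access fox: HIT. Next use of fox: step 30. Cache: [fox melon dog plum cherry kiwi]
  30. access fox: HIT. Next use of fox: never. Cache: [fox melon dog plum cherry kiwi]
  31. access bee: MISS, evict fox (next use: never). Cache: [melon dog plum cherry kiwi bee]
  32. access pig: MISS, evict melon (next use: never). Cache: [dog plum cherry kiwi bee pig]
  33. access kiwi: HIT. Next use of kiwi: never. Cache: [dog plum cherry kiwi bee pig]
Total: 23 hits, 10 misses, 4 evictions

Answer: 4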